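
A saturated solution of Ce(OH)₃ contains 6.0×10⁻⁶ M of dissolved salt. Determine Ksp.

Ksp = 3.5×10⁻²⁰

Ce(OH)₃(s) ⇌ Ce³⁺(aq) + 3 OH⁻(aq)
Let s be the molar solubility. Then [Ce³⁺] = s and [OH⁻] = 3s.
Ksp = [Ce³⁺][OH⁻]^3 = s · (3s)^3 = 27s^4
Ksp = 27 × (6.0×10⁻⁶)^4 = 3.5×10⁻²⁰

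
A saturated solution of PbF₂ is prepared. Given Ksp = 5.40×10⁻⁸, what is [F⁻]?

PbF₂(s) ⇌ Pb²⁺(aq) + 2 F⁻(aq)
Let s be the molar solubility. Then [Pb²⁺] = s and [F⁻] = 2s.
Ksp = [Pb²⁺][F⁻]^2 = s · (2s)^2 = 4s^3 = 5.40×10⁻⁸
s = 2.38×10⁻³ M
[F⁻] = 2s = 4.76×10⁻³ M

4.76×10⁻³ M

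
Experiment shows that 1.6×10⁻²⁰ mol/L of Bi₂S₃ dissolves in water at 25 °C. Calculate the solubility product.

Bi₂S₃(s) ⇌ 2 Bi³⁺(aq) + 3 S²⁻(aq)
With molar solubility s: [Bi³⁺] = 2s, [S²⁻] = 3s.
Ksp = [Bi³⁺]^2[S²⁻]^3 = (2s)^2 · (3s)^3 = 108s^5
Ksp = 108 × (1.6×10⁻²⁰)^5 = 1.1×10⁻⁹⁷

Ksp = 1.1×10⁻⁹⁷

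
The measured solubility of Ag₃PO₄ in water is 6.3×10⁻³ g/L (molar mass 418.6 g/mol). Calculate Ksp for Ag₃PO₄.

Ksp = 1.4×10⁻¹⁸

Convert to molarity: s = 6.3×10⁻³ / 418.6 = 1.505×10⁻⁵ mol/L
Ag₃PO₄(s) ⇌ 3 Ag⁺(aq) + PO₄³⁻(aq)
Call the molar solubility s, so that [Ag⁺] = 3s and [PO₄³⁻] = s.
Ksp = [Ag⁺]^3[PO₄³⁻] = (3s)^3 · s = 27s^4
Ksp = 27 × (1.505×10⁻⁵)^4 = 1.4×10⁻¹⁸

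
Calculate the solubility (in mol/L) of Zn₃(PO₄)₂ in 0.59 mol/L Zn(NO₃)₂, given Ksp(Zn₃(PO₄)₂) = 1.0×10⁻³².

1.1×10⁻¹⁶ M

Zn₃(PO₄)₂(s) ⇌ 3 Zn²⁺(aq) + 2 PO₄³⁻(aq)
With Zn²⁺ already at 0.59 mol/L and s small, take [Zn²⁺] ≈ 0.59 mol/L and [PO₄³⁻] = 2s.
Ksp = [Zn²⁺]^3[PO₄³⁻]^2 = (0.59)^3(2s)^2
(2s)^2 = 1.0×10⁻³² / (0.59)^3 = 4.9×10⁻³²
s = 1.1×10⁻¹⁶ mol/L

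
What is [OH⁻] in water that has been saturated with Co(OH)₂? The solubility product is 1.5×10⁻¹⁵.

1.4×10⁻⁵ M

Co(OH)₂(s) ⇌ Co²⁺(aq) + 2 OH⁻(aq)
For each mole of Co(OH)₂ that dissolves per liter, [Co²⁺] = s and [OH⁻] = 2s; let s denote this solubility.
Ksp = [Co²⁺][OH⁻]^2 = s · (2s)^2 = 4s^3 = 1.5×10⁻¹⁵
s = 7.2×10⁻⁶ mol/L
[OH⁻] = 2s = 1.4×10⁻⁵ mol/L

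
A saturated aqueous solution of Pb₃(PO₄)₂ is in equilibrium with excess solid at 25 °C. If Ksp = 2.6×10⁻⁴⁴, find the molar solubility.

Pb₃(PO₄)₂(s) ⇌ 3 Pb²⁺(aq) + 2 PO₄³⁻(aq)
Call the molar solubility s, so that [Pb²⁺] = 3s and [PO₄³⁻] = 2s.
Ksp = [Pb²⁺]^3[PO₄³⁻]^2 = (3s)^3 · (2s)^2 = 108s^5
108s^5 = 2.6×10⁻⁴⁴  ⇒  s^5 = 2.4×10⁻⁴⁶
s = (2.4×10⁻⁴⁶)^(1/5) = 7.5×10⁻¹⁰ M

7.5×10⁻¹⁰ M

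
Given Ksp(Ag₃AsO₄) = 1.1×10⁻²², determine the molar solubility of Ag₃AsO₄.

1.4×10⁻⁶ M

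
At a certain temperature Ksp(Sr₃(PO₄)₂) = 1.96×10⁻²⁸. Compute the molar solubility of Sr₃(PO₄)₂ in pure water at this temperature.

Sr₃(PO₄)₂(s) ⇌ 3 Sr²⁺(aq) + 2 PO₄³⁻(aq)
With molar solubility s: [Sr²⁺] = 3s, [PO₄³⁻] = 2s.
Ksp = [Sr²⁺]^3[PO₄³⁻]^2 = (3s)^3 · (2s)^2 = 108s^5
108s^5 = 1.96×10⁻²⁸  ⇒  s^5 = 1.81×10⁻³⁰
s = (1.81×10⁻³⁰)^(1/5) = 1.13×10⁻⁶ mol L⁻¹

1.13×10⁻⁶ M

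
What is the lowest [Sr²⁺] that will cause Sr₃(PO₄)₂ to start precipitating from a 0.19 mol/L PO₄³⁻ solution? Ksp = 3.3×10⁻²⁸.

2.1×10⁻⁹ M

A salt starts to precipitate once the ion product Q reaches its Ksp.
Sr₃(PO₄)₂(s) ⇌ 3 Sr²⁺(aq) + 2 PO₄³⁻(aq)
Ksp = [Sr²⁺]^3[PO₄³⁻]^2 = [Sr²⁺]^3(0.19)^2
[Sr²⁺]^3 = 3.3×10⁻²⁸ / (0.19)^2 = 9.1×10⁻²⁷
[Sr²⁺] = 2.1×10⁻⁹ mol/L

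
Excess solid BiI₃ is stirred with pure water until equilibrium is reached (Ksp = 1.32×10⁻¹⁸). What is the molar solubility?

BiI₃(s) ⇌ Bi³⁺(aq) + 3 I⁻(aq)
For each mole of BiI₃ that dissolves per liter, [Bi³⁺] = s and [I⁻] = 3s; let s denote this solubility.
Ksp = [Bi³⁺][I⁻]^3 = s · (3s)^3 = 27s^4
27s^4 = 1.32×10⁻¹⁸  ⇒  s^4 = 4.89×10⁻²⁰
Taking the 4th root, s = 1.49×10⁻⁵ M.

1.49×10⁻⁵ M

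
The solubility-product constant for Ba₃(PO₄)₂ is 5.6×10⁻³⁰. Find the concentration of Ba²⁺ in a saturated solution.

1.7×10⁻⁶ M

Ba₃(PO₄)₂(s) ⇌ 3 Ba²⁺(aq) + 2 PO₄³⁻(aq)
Call the molar solubility s, so that [Ba²⁺] = 3s and [PO₄³⁻] = 2s.
Ksp = [Ba²⁺]^3[PO₄³⁻]^2 = (3s)^3 · (2s)^2 = 108s^5 = 5.6×10⁻³⁰
s = 5.5×10⁻⁷ mol/L
[Ba²⁺] = 3s = 1.7×10⁻⁶ mol/L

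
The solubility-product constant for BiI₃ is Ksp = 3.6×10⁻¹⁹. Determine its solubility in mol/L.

1.1×10⁻⁵ M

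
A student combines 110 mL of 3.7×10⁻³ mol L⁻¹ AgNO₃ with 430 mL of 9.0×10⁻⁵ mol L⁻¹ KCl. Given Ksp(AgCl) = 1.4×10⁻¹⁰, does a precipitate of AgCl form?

The combined volume is 540 mL.
[Ag⁺] = (3.7×10⁻³)(110)/540 = 7.5×10⁻⁴ mol L⁻¹
[Cl⁻] = (9.0×10⁻⁵)(430)/540 = 7.2×10⁻⁵ mol L⁻¹
Q = [Ag⁺][Cl⁻] = 5.4×10⁻⁸
Because Q > Ksp (5.4×10⁻⁸ vs 1.4×10⁻¹⁰), a precipitate of AgCl forms.

Yes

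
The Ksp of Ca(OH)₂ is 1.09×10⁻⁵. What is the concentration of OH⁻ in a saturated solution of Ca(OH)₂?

2.79×10⁻² M

Ca(OH)₂(s) ⇌ Ca²⁺(aq) + 2 OH⁻(aq)
If s mol/L of Ca(OH)₂ dissolves, [Ca²⁺] = s and [OH⁻] = 2s.
Ksp = [Ca²⁺][OH⁻]^2 = s · (2s)^2 = 4s^3 = 1.09×10⁻⁵
s = 1.40×10⁻² mol/L
[OH⁻] = 2s = 2.79×10⁻² mol/L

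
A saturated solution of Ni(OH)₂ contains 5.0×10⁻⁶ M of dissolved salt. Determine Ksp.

Ksp = 5.0×10⁻¹⁶

Ni(OH)₂(s) ⇌ Ni²⁺(aq) + 2 OH⁻(aq)
Call the molar solubility s, so that [Ni²⁺] = s and [OH⁻] = 2s.
Ksp = [Ni²⁺][OH⁻]^2 = s · (2s)^2 = 4s^3
Ksp = 4 × (5.0×10⁻⁶)^3 = 5.0×10⁻¹⁶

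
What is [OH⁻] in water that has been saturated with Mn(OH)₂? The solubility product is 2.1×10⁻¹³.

7.5×10⁻⁵ M

Mn(OH)₂(s) ⇌ Mn²⁺(aq) + 2 OH⁻(aq)
Call the molar solubility s, so that [Mn²⁺] = s and [OH⁻] = 2s.
Ksp = [Mn²⁺][OH⁻]^2 = s · (2s)^2 = 4s^3 = 2.1×10⁻¹³
s = 3.7×10⁻⁵ mol L⁻¹
[OH⁻] = 2s = 7.5×10⁻⁵ mol L⁻¹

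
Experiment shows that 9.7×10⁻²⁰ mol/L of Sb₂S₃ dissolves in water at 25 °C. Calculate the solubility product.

Ksp = 9.3×10⁻⁹⁴

Sb₂S₃(s) ⇌ 2 Sb³⁺(aq) + 3 S²⁻(aq)
Call the molar solubility s, so that [Sb³⁺] = 2s and [S²⁻] = 3s.
Ksp = [Sb³⁺]^2[S²⁻]^3 = (2s)^2 · (3s)^3 = 108s^5
Ksp = 108 × (9.7×10⁻²⁰)^5 = 9.3×10⁻⁹⁴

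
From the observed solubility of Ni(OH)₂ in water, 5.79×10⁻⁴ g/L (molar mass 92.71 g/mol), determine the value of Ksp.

s = (5.79×10⁻⁴ g L⁻¹)/(92.71 g mol⁻¹) = 6.2453×10⁻⁶ M
Ni(OH)₂(s) ⇌ Ni²⁺(aq) + 2 OH⁻(aq)
Let s be the molar solubility. Then [Ni²⁺] = s and [OH⁻] = 2s.
Ksp = [Ni²⁺][OH⁻]^2 = s · (2s)^2 = 4s^3
Ksp = 4 × (6.2453×10⁻⁶)^3 = 9.74×10⁻¹⁶

Ksp = 9.74×10⁻¹⁶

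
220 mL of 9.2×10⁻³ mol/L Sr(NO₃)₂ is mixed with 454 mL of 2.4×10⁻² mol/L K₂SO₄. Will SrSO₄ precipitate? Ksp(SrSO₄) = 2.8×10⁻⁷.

Yes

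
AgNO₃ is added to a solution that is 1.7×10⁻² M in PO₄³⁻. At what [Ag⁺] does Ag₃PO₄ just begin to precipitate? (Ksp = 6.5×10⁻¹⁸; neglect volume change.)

7.3×10⁻⁶ M

The threshold for precipitation is Q = Ksp.
Ag₃PO₄(s) ⇌ 3 Ag⁺(aq) + PO₄³⁻(aq)
Ksp = [Ag⁺]^3[PO₄³⁻] = [Ag⁺]^3(1.7×10⁻²)
[Ag⁺]^3 = 6.5×10⁻¹⁸ / (1.7×10⁻²) = 3.8×10⁻¹⁶
[Ag⁺] = 7.3×10⁻⁶ M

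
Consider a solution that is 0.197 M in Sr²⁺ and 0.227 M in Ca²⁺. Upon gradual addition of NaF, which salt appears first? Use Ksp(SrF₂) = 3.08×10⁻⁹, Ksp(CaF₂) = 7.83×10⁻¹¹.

CaF₂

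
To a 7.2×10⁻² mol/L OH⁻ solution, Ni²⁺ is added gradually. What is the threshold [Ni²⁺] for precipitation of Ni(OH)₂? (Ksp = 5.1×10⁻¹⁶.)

The threshold for precipitation is Q = Ksp.
Ni(OH)₂(s) ⇌ Ni²⁺(aq) + 2 OH⁻(aq)
Ksp = [Ni²⁺][OH⁻]^2 = [Ni²⁺](7.2×10⁻²)^2
[Ni²⁺] = 5.1×10⁻¹⁶ / (7.2×10⁻²)^2 = 9.8×10⁻¹⁴
[Ni²⁺] = 9.8×10⁻¹⁴ mol/L

9.8×10⁻¹⁴ M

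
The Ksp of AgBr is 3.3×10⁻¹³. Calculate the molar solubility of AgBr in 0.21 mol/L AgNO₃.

1.6×10⁻¹² M

AgBr(s) ⇌ Ag⁺(aq) + Br⁻(aq)
Let s be the solubility of AgBr here. The common ion gives [Ag⁺] ≈ 0.21 mol/L, and [Br⁻] = s.
Ksp = [Ag⁺][Br⁻] = (0.21)s
s = 3.3×10⁻¹³ / (0.21) = 1.6×10⁻¹²
s = 1.6×10⁻¹² mol/L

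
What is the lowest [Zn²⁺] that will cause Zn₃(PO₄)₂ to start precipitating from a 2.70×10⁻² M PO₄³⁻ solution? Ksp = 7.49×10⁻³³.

2.17×10⁻¹⁰ M

A salt starts to precipitate once the ion product Q reaches its Ksp.
Zn₃(PO₄)₂(s) ⇌ 3 Zn²⁺(aq) + 2 PO₄³⁻(aq)
Ksp = [Zn²⁺]^3[PO₄³⁻]^2 = [Zn²⁺]^3(2.70×10⁻²)^2
[Zn²⁺]^3 = 7.49×10⁻³³ / (2.70×10⁻²)^2 = 1.03×10⁻²⁹
[Zn²⁺] = 2.17×10⁻¹⁰ M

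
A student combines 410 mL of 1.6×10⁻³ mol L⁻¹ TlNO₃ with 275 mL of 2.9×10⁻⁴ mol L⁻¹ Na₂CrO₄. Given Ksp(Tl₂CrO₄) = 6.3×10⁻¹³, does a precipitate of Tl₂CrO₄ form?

Yes

The combined volume is 685 mL.
[Tl⁺] = (1.6×10⁻³)(410)/685 = 9.6×10⁻⁴ mol L⁻¹
[CrO₄²⁻] = (2.9×10⁻⁴)(275)/685 = 1.2×10⁻⁴ mol L⁻¹
Q = [Tl⁺]^2[CrO₄²⁻] = 1.1×10⁻¹⁰
Q = 1.1×10⁻¹⁰ > Ksp = 6.3×10⁻¹³, so the solution is supersaturated and Tl₂CrO₄ precipitates.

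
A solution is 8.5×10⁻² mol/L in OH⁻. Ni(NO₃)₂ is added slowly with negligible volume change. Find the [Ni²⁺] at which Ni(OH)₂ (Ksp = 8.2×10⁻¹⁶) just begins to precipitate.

1.1×10⁻¹³ M

Precipitation of each salt begins when its ion product equals Ksp.
Ni(OH)₂(s) ⇌ Ni²⁺(aq) + 2 OH⁻(aq)
Ksp = [Ni²⁺][OH⁻]^2 = [Ni²⁺](8.5×10⁻²)^2
[Ni²⁺] = 8.2×10⁻¹⁶ / (8.5×10⁻²)^2 = 1.1×10⁻¹³
[Ni²⁺] = 1.1×10⁻¹³ mol/L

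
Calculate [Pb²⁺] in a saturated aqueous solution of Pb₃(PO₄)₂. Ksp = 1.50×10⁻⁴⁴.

2.02×10⁻⁹ M

Pb₃(PO₄)₂(s) ⇌ 3 Pb²⁺(aq) + 2 PO₄³⁻(aq)
With molar solubility s: [Pb²⁺] = 3s, [PO₄³⁻] = 2s.
Ksp = [Pb²⁺]^3[PO₄³⁻]^2 = (3s)^3 · (2s)^2 = 108s^5 = 1.50×10⁻⁴⁴
s = 6.74×10⁻¹⁰ mol L⁻¹
[Pb²⁺] = 3s = 2.02×10⁻⁹ mol L⁻¹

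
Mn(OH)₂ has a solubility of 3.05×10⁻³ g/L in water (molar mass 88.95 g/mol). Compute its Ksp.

Ksp = 1.61×10⁻¹³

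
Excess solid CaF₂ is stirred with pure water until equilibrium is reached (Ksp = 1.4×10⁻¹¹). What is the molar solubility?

1.5×10⁻⁴ M

CaF₂(s) ⇌ Ca²⁺(aq) + 2 F⁻(aq)
For each mole of CaF₂ that dissolves per liter, [Ca²⁺] = s and [F⁻] = 2s; let s denote this solubility.
Ksp = [Ca²⁺][F⁻]^2 = s · (2s)^2 = 4s^3
4s^3 = 1.4×10⁻¹¹  ⇒  s^3 = 3.5×10⁻¹²
s = (3.5×10⁻¹²)^(1/3) = 1.5×10⁻⁴ mol L⁻¹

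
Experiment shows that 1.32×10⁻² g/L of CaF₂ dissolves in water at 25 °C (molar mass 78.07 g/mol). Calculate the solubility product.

Ksp = 1.93×10⁻¹¹

Molar solubility s = (1.32×10⁻² g/L) / (78.07 g/mol) = 1.6908×10⁻⁴ mol/L
CaF₂(s) ⇌ Ca²⁺(aq) + 2 F⁻(aq)
Call the molar solubility s, so that [Ca²⁺] = s and [F⁻] = 2s.
Ksp = [Ca²⁺][F⁻]^2 = s · (2s)^2 = 4s^3
Ksp = 4 × (1.6908×10⁻⁴)^3 = 1.93×10⁻¹¹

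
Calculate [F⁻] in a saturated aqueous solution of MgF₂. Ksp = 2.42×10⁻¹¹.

3.64×10⁻⁴ M

MgF₂(s) ⇌ Mg²⁺(aq) + 2 F⁻(aq)
Call the molar solubility s, so that [Mg²⁺] = s and [F⁻] = 2s.
Ksp = [Mg²⁺][F⁻]^2 = s · (2s)^2 = 4s^3 = 2.42×10⁻¹¹
s = 1.82×10⁻⁴ mol L⁻¹
[F⁻] = 2s = 3.64×10⁻⁴ mol L⁻¹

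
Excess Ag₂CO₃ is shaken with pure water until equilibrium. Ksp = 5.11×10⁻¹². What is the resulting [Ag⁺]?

Ag₂CO₃(s) ⇌ 2 Ag⁺(aq) + CO₃²⁻(aq)
With molar solubility s: [Ag⁺] = 2s, [CO₃²⁻] = s.
Ksp = [Ag⁺]^2[CO₃²⁻] = (2s)^2 · s = 4s^3 = 5.11×10⁻¹²
s = 1.09×10⁻⁴ mol/L
[Ag⁺] = 2s = 2.17×10⁻⁴ mol/L

2.17×10⁻⁴ M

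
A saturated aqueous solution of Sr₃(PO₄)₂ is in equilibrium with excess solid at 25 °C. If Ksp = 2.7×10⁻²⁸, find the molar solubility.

Sr₃(PO₄)₂(s) ⇌ 3 Sr²⁺(aq) + 2 PO₄³⁻(aq)
Call the molar solubility s, so that [Sr²⁺] = 3s and [PO₄³⁻] = 2s.
Ksp = [Sr²⁺]^3[PO₄³⁻]^2 = (3s)^3 · (2s)^2 = 108s^5
108s^5 = 2.7×10⁻²⁸  ⇒  s^5 = 2.5×10⁻³⁰
Taking the 5th root, s = 1.2×10⁻⁶ M.

1.2×10⁻⁶ M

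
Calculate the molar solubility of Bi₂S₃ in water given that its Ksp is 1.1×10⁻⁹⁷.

1.6×10⁻²⁰ M

Bi₂S₃(s) ⇌ 2 Bi³⁺(aq) + 3 S²⁻(aq)
If s mol/L of Bi₂S₃ dissolves, [Bi³⁺] = 2s and [S²⁻] = 3s.
Ksp = [Bi³⁺]^2[S²⁻]^3 = (2s)^2 · (3s)^3 = 108s^5
108s^5 = 1.1×10⁻⁹⁷  ⇒  s^5 = 1.0×10⁻⁹⁹
s = (1.0×10⁻⁹⁹)^(1/5) = 1.6×10⁻²⁰ M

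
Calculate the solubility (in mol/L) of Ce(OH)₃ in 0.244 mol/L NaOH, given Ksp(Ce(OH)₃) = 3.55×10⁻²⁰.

2.44×10⁻¹⁸ M

Ce(OH)₃(s) ⇌ Ce³⁺(aq) + 3 OH⁻(aq)
With OH⁻ already at 0.244 mol/L and s small, take [OH⁻] ≈ 0.244 mol/L and [Ce³⁺] = s.
Ksp = [Ce³⁺][OH⁻]^3 = s(0.244)^3
s = 3.55×10⁻²⁰ / (0.244)^3 = 2.44×10⁻¹⁸
s = 2.44×10⁻¹⁸ mol/L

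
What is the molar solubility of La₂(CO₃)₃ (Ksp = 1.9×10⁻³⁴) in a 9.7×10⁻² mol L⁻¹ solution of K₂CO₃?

2.3×10⁻¹⁶ M

La₂(CO₃)₃(s) ⇌ 2 La³⁺(aq) + 3 CO₃²⁻(aq)
The solution already contains CO₃²⁻ at 9.7×10⁻² mol L⁻¹. Let s be the molar solubility of La₂(CO₃)₃.
[CO₃²⁻] ≈ 9.7×10⁻² mol L⁻¹ (common ion dominates); [La³⁺] = 2s.
Ksp = [La³⁺]^2[CO₃²⁻]^3 = (2s)^2(9.7×10⁻²)^3
(2s)^2 = 1.9×10⁻³⁴ / (9.7×10⁻²)^3 = 2.1×10⁻³¹
s = 2.3×10⁻¹⁶ mol L⁻¹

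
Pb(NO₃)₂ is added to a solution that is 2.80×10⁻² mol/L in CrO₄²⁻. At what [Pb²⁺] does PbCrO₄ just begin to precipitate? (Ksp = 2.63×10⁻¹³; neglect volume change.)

Each salt precipitates once Q = Ksp for that salt.
PbCrO₄(s) ⇌ Pb²⁺(aq) + CrO₄²⁻(aq)
Ksp = [Pb²⁺][CrO₄²⁻] = [Pb²⁺](2.80×10⁻²)
[Pb²⁺] = 2.63×10⁻¹³ / (2.80×10⁻²) = 9.39×10⁻¹²
[Pb²⁺] = 9.39×10⁻¹² mol/L

9.39×10⁻¹² M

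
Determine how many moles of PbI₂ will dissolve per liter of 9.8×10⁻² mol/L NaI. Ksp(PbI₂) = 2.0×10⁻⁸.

2.1×10⁻⁶ M

PbI₂(s) ⇌ Pb²⁺(aq) + 2 I⁻(aq)
The solution already contains I⁻ at 9.8×10⁻² mol/L. Let s be the molar solubility of PbI₂.
[I⁻] ≈ 9.8×10⁻² mol/L (common ion dominates); [Pb²⁺] = s.
Ksp = [Pb²⁺][I⁻]^2 = s(9.8×10⁻²)^2
s = 2.0×10⁻⁸ / (9.8×10⁻²)^2 = 2.1×10⁻⁶
s = 2.1×10⁻⁶ mol/L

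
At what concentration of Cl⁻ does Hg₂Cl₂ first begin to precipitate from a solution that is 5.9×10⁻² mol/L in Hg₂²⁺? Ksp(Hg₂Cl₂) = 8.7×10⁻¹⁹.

Precipitation begins when Q = Ksp.
Hg₂Cl₂(s) ⇌ Hg₂²⁺(aq) + 2 Cl⁻(aq)
Ksp = [Hg₂²⁺][Cl⁻]^2 = [Cl⁻]^2(5.9×10⁻²)
[Cl⁻]^2 = 8.7×10⁻¹⁹ / (5.9×10⁻²) = 1.5×10⁻¹⁷
[Cl⁻] = 3.8×10⁻⁹ mol/L

3.8×10⁻⁹ M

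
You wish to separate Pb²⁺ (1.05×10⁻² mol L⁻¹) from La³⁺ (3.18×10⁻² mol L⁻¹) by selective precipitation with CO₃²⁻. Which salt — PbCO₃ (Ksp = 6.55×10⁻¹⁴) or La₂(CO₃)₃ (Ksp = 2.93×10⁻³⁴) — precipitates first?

Precipitation begins when Q = Ksp.
For PbCO₃: [CO₃²⁻] = (Ksp/[Pb²⁺]) = 6.24×10⁻¹² mol L⁻¹
For La₂(CO₃)₃: [CO₃²⁻] = (Ksp/[La³⁺]^2)^(1/3) = 6.62×10⁻¹¹ mol L⁻¹
The smaller threshold [CO₃²⁻] is reached first, so PbCO₃ precipitates first.

PbCO₃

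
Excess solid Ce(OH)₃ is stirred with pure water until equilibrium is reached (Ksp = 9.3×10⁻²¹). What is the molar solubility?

Ce(OH)₃(s) ⇌ Ce³⁺(aq) + 3 OH⁻(aq)
For each mole of Ce(OH)₃ that dissolves per liter, [Ce³⁺] = s and [OH⁻] = 3s; let s denote this solubility.
Ksp = [Ce³⁺][OH⁻]^3 = s · (3s)^3 = 27s^4
27s^4 = 9.3×10⁻²¹  ⇒  s^4 = 3.4×10⁻²²
Taking the 4th root, s = 4.3×10⁻⁶ M.

4.3×10⁻⁶ M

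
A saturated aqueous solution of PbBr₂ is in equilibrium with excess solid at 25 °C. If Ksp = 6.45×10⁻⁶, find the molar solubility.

PbBr₂(s) ⇌ Pb²⁺(aq) + 2 Br⁻(aq)
For each mole of PbBr₂ that dissolves per liter, [Pb²⁺] = s and [Br⁻] = 2s; let s denote this solubility.
Ksp = [Pb²⁺][Br⁻]^2 = s · (2s)^2 = 4s^3
4s^3 = 6.45×10⁻⁶  ⇒  s^3 = 1.61×10⁻⁶
Taking the 3rd root, s = 1.17×10⁻² mol/L.

1.17×10⁻² M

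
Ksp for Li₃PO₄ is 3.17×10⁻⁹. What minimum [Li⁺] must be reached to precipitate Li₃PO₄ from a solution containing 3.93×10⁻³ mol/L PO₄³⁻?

9.31×10⁻³ M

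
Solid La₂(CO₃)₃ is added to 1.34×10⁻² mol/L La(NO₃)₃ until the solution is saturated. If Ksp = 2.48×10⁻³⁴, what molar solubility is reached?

3.71×10⁻¹¹ M

La₂(CO₃)₃(s) ⇌ 2 La³⁺(aq) + 3 CO₃²⁻(aq)
With La³⁺ already at 1.34×10⁻² mol/L and s small, take [La³⁺] ≈ 1.34×10⁻² mol/L and [CO₃²⁻] = 3s.
Ksp = [La³⁺]^2[CO₃²⁻]^3 = (1.34×10⁻²)^2(3s)^3
(3s)^3 = 2.48×10⁻³⁴ / (1.34×10⁻²)^2 = 1.38×10⁻³⁰
s = 3.71×10⁻¹¹ mol/L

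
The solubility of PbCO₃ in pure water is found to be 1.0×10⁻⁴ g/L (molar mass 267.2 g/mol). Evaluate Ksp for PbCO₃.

Ksp = 1.4×10⁻¹³

Molar solubility s = (1.0×10⁻⁴ g/L) / (267.2 g/mol) = 3.743×10⁻⁷ mol/L
PbCO₃(s) ⇌ Pb²⁺(aq) + CO₃²⁻(aq)
Let s be the molar solubility. Then [Pb²⁺] = s and [CO₃²⁻] = s.
Ksp = [Pb²⁺][CO₃²⁻] = s · s = s^2
Ksp = (3.743×10⁻⁷)^2 = 1.4×10⁻¹³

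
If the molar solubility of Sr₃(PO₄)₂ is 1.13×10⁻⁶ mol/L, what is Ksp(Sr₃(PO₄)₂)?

Ksp = 1.99×10⁻²⁸

Sr₃(PO₄)₂(s) ⇌ 3 Sr²⁺(aq) + 2 PO₄³⁻(aq)
Let s be the molar solubility. Then [Sr²⁺] = 3s and [PO₄³⁻] = 2s.
Ksp = [Sr²⁺]^3[PO₄³⁻]^2 = (3s)^3 · (2s)^2 = 108s^5
Ksp = 108 × (1.13×10⁻⁶)^5 = 1.99×10⁻²⁸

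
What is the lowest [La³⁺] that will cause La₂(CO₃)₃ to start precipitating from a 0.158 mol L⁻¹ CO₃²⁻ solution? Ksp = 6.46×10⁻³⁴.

A salt starts to precipitate once the ion product Q reaches its Ksp.
La₂(CO₃)₃(s) ⇌ 2 La³⁺(aq) + 3 CO₃²⁻(aq)
Ksp = [La³⁺]^2[CO₃²⁻]^3 = [La³⁺]^2(0.158)^3
[La³⁺]^2 = 6.46×10⁻³⁴ / (0.158)^3 = 1.64×10⁻³¹
[La³⁺] = 4.05×10⁻¹⁶ mol L⁻¹

4.05×10⁻¹⁶ M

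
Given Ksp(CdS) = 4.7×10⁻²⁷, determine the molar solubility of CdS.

6.9×10⁻¹⁴ M

CdS(s) ⇌ Cd²⁺(aq) + S²⁻(aq)
For each mole of CdS that dissolves per liter, [Cd²⁺] = s and [S²⁻] = s; let s denote this solubility.
Ksp = [Cd²⁺][S²⁻] = s · s = s^2
s^2 = 4.7×10⁻²⁷
Taking the 2nd root, s = 6.9×10⁻¹⁴ M.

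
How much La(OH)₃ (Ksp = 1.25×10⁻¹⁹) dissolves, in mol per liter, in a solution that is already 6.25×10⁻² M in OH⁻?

La(OH)₃(s) ⇌ La³⁺(aq) + 3 OH⁻(aq)
Let s be the solubility of La(OH)₃ here. The common ion gives [OH⁻] ≈ 6.25×10⁻² M, and [La³⁺] = s.
Ksp = [La³⁺][OH⁻]^3 = s(6.25×10⁻²)^3
s = 1.25×10⁻¹⁹ / (6.25×10⁻²)^3 = 5.12×10⁻¹⁶
s = 5.12×10⁻¹⁶ M

5.12×10⁻¹⁶ M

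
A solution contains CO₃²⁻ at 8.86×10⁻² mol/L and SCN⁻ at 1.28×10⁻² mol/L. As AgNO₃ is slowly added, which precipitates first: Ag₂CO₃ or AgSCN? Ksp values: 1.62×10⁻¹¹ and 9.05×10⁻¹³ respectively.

AgSCN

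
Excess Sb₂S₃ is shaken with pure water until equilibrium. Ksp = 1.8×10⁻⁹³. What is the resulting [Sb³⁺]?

Sb₂S₃(s) ⇌ 2 Sb³⁺(aq) + 3 S²⁻(aq)
If s mol/L of Sb₂S₃ dissolves, [Sb³⁺] = 2s and [S²⁻] = 3s.
Ksp = [Sb³⁺]^2[S²⁻]^3 = (2s)^2 · (3s)^3 = 108s^5 = 1.8×10⁻⁹³
s = 1.1×10⁻¹⁹ M
[Sb³⁺] = 2s = 2.2×10⁻¹⁹ M

2.2×10⁻¹⁹ M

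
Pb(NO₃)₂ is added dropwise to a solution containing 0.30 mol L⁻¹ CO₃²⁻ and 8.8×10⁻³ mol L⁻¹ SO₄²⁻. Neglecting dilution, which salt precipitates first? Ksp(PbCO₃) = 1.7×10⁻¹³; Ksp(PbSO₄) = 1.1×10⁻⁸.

Each salt precipitates once Q = Ksp for that salt.
For PbCO₃: [Pb²⁺] = (Ksp/[CO₃²⁻]) = 5.7×10⁻¹³ mol L⁻¹
For PbSO₄: [Pb²⁺] = (Ksp/[SO₄²⁻]) = 1.3×10⁻⁶ mol L⁻¹
PbCO₃ requires the lower [Pb²⁺], so it precipitates first.

PbCO₃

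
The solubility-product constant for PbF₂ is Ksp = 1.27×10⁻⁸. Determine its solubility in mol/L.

PbF₂(s) ⇌ Pb²⁺(aq) + 2 F⁻(aq)
For each mole of PbF₂ that dissolves per liter, [Pb²⁺] = s and [F⁻] = 2s; let s denote this solubility.
Ksp = [Pb²⁺][F⁻]^2 = s · (2s)^2 = 4s^3
4s^3 = 1.27×10⁻⁸  ⇒  s^3 = 3.18×10⁻⁹
s = 1.47×10⁻³ M

1.47×10⁻³ M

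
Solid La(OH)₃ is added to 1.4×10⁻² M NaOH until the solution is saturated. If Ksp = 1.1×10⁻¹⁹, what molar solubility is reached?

4.0×10⁻¹⁴ M

La(OH)₃(s) ⇌ La³⁺(aq) + 3 OH⁻(aq)
Let s be the solubility of La(OH)₃ here. The common ion gives [OH⁻] ≈ 1.4×10⁻² M, and [La³⁺] = s.
Ksp = [La³⁺][OH⁻]^3 = s(1.4×10⁻²)^3
s = 1.1×10⁻¹⁹ / (1.4×10⁻²)^3 = 4.0×10⁻¹⁴
s = 4.0×10⁻¹⁴ M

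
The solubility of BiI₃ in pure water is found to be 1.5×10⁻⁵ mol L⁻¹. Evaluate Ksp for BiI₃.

Ksp = 1.4×10⁻¹⁸

BiI₃(s) ⇌ Bi³⁺(aq) + 3 I⁻(aq)
If s mol/L of BiI₃ dissolves, [Bi³⁺] = s and [I⁻] = 3s.
Ksp = [Bi³⁺][I⁻]^3 = s · (3s)^3 = 27s^4
Ksp = 27 × (1.5×10⁻⁵)^4 = 1.4×10⁻¹⁸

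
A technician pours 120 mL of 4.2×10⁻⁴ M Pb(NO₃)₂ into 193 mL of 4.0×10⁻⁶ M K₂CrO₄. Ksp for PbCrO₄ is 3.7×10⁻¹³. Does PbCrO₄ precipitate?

Yes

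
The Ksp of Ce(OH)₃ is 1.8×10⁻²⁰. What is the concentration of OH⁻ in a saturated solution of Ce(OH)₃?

1.5×10⁻⁵ M

Ce(OH)₃(s) ⇌ Ce³⁺(aq) + 3 OH⁻(aq)
If s mol/L of Ce(OH)₃ dissolves, [Ce³⁺] = s and [OH⁻] = 3s.
Ksp = [Ce³⁺][OH⁻]^3 = s · (3s)^3 = 27s^4 = 1.8×10⁻²⁰
s = 5.1×10⁻⁶ mol L⁻¹
[OH⁻] = 3s = 1.5×10⁻⁵ mol L⁻¹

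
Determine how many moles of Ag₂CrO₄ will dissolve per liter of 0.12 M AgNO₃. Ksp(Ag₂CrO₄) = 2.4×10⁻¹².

Ag₂CrO₄(s) ⇌ 2 Ag⁺(aq) + CrO₄²⁻(aq)
With Ag⁺ already at 0.12 M and s small, take [Ag⁺] ≈ 0.12 M and [CrO₄²⁻] = s.
Ksp = [Ag⁺]^2[CrO₄²⁻] = (0.12)^2s
s = 2.4×10⁻¹² / (0.12)^2 = 1.7×10⁻¹⁰
s = 1.7×10⁻¹⁰ M

1.7×10⁻¹⁰ M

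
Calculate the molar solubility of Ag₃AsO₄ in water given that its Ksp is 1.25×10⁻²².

1.47×10⁻⁶ M

Ag₃AsO₄(s) ⇌ 3 Ag⁺(aq) + AsO₄³⁻(aq)
With molar solubility s: [Ag⁺] = 3s, [AsO₄³⁻] = s.
Ksp = [Ag⁺]^3[AsO₄³⁻] = (3s)^3 · s = 27s^4
27s^4 = 1.25×10⁻²²  ⇒  s^4 = 4.63×10⁻²⁴
s = (4.63×10⁻²⁴)^(1/4) = 1.47×10⁻⁶ mol/L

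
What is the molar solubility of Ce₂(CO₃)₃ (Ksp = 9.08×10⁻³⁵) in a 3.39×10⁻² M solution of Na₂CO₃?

7.63×10⁻¹⁶ M

Ce₂(CO₃)₃(s) ⇌ 2 Ce³⁺(aq) + 3 CO₃²⁻(aq)
The solution already contains CO₃²⁻ at 3.39×10⁻² M. Let s be the molar solubility of Ce₂(CO₃)₃.
[CO₃²⁻] ≈ 3.39×10⁻² M (common ion dominates); [Ce³⁺] = 2s.
Ksp = [Ce³⁺]^2[CO₃²⁻]^3 = (2s)^2(3.39×10⁻²)^3
(2s)^2 = 9.08×10⁻³⁵ / (3.39×10⁻²)^3 = 2.33×10⁻³⁰
s = 7.63×10⁻¹⁶ M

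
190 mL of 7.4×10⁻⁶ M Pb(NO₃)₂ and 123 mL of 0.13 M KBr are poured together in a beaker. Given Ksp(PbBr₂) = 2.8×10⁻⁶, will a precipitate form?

No

After mixing, V = 190 mL + 123 mL = 313 mL.
[Pb²⁺] = (7.4×10⁻⁶)(190)/313 = 4.5×10⁻⁶ M
[Br⁻] = (0.13)(123)/313 = 5.1×10⁻² M
Q = [Pb²⁺][Br⁻]^2 = 1.2×10⁻⁸
Q < Ksp (1.2×10⁻⁸ vs 2.8×10⁻⁶); the solution remains unsaturated and no precipitate forms.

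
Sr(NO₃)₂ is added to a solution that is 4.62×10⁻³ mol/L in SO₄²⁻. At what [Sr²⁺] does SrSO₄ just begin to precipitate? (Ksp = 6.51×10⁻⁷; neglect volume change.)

A salt starts to precipitate once the ion product Q reaches its Ksp.
SrSO₄(s) ⇌ Sr²⁺(aq) + SO₄²⁻(aq)
Ksp = [Sr²⁺][SO₄²⁻] = [Sr²⁺](4.62×10⁻³)
[Sr²⁺] = 6.51×10⁻⁷ / (4.62×10⁻³) = 1.41×10⁻⁴
[Sr²⁺] = 1.41×10⁻⁴ mol/L

1.41×10⁻⁴ M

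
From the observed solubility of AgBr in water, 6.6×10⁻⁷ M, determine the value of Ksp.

Ksp = 4.4×10⁻¹³

AgBr(s) ⇌ Ag⁺(aq) + Br⁻(aq)
Let s be the molar solubility. Then [Ag⁺] = s and [Br⁻] = s.
Ksp = [Ag⁺][Br⁻] = s · s = s^2
Ksp = (6.6×10⁻⁷)^2 = 4.4×10⁻¹³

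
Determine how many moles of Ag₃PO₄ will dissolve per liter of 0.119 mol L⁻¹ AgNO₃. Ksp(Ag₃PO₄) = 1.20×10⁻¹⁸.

Ag₃PO₄(s) ⇌ 3 Ag⁺(aq) + PO₄³⁻(aq)
Ag⁺ is already present at 0.119 mol L⁻¹. If s mol/L of Ag₃PO₄ dissolves, [PO₄³⁻] = s while [Ag⁺] ≈ 0.119 mol L⁻¹.
Ksp = [Ag⁺]^3[PO₄³⁻] = (0.119)^3s
s = 1.20×10⁻¹⁸ / (0.119)^3 = 7.12×10⁻¹⁶
s = 7.12×10⁻¹⁶ mol L⁻¹

7.12×10⁻¹⁶ M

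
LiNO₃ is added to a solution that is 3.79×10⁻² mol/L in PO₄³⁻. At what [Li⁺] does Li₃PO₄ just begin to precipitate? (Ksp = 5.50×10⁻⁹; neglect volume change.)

The threshold for precipitation is Q = Ksp.
Li₃PO₄(s) ⇌ 3 Li⁺(aq) + PO₄³⁻(aq)
Ksp = [Li⁺]^3[PO₄³⁻] = [Li⁺]^3(3.79×10⁻²)
[Li⁺]^3 = 5.50×10⁻⁹ / (3.79×10⁻²) = 1.45×10⁻⁷
[Li⁺] = 5.26×10⁻³ mol/L

5.26×10⁻³ M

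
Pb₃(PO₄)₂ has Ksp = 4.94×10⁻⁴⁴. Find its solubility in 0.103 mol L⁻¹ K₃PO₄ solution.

5.57×10⁻¹⁵ M

Pb₃(PO₄)₂(s) ⇌ 3 Pb²⁺(aq) + 2 PO₄³⁻(aq)
PO₄³⁻ is already present at 0.103 mol L⁻¹. If s mol/L of Pb₃(PO₄)₂ dissolves, [Pb²⁺] = 3s while [PO₄³⁻] ≈ 0.103 mol L⁻¹.
Ksp = [Pb²⁺]^3[PO₄³⁻]^2 = (3s)^3(0.103)^2
(3s)^3 = 4.94×10⁻⁴⁴ / (0.103)^2 = 4.66×10⁻⁴²
s = 5.57×10⁻¹⁵ mol L⁻¹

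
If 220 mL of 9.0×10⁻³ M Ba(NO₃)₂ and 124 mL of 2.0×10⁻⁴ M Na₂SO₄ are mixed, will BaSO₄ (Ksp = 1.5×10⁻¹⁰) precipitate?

After mixing, V = 220 mL + 124 mL = 344 mL.
[Ba²⁺] = (9.0×10⁻³)(220)/344 = 5.8×10⁻³ M
[SO₄²⁻] = (2.0×10⁻⁴)(124)/344 = 7.2×10⁻⁵ M
Q = [Ba²⁺][SO₄²⁻] = 4.1×10⁻⁷
Q = 4.1×10⁻⁷ > Ksp = 1.5×10⁻¹⁰, so the solution is supersaturated and BaSO₄ precipitates.

Yes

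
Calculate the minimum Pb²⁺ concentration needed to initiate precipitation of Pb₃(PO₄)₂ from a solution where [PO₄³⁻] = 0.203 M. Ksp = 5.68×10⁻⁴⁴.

Precipitation of each salt begins when its ion product equals Ksp.
Pb₃(PO₄)₂(s) ⇌ 3 Pb²⁺(aq) + 2 PO₄³⁻(aq)
Ksp = [Pb²⁺]^3[PO₄³⁻]^2 = [Pb²⁺]^3(0.203)^2
[Pb²⁺]^3 = 5.68×10⁻⁴⁴ / (0.203)^2 = 1.38×10⁻⁴²
[Pb²⁺] = 1.11×10⁻¹⁴ M

1.11×10⁻¹⁴ M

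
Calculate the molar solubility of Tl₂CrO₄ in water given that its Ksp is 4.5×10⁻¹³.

4.8×10⁻⁵ M

Tl₂CrO₄(s) ⇌ 2 Tl⁺(aq) + CrO₄²⁻(aq)
Call the molar solubility s, so that [Tl⁺] = 2s and [CrO₄²⁻] = s.
Ksp = [Tl⁺]^2[CrO₄²⁻] = (2s)^2 · s = 4s^3
4s^3 = 4.5×10⁻¹³  ⇒  s^3 = 1.1×10⁻¹³
s = (1.1×10⁻¹³)^(1/3) = 4.8×10⁻⁵ mol L⁻¹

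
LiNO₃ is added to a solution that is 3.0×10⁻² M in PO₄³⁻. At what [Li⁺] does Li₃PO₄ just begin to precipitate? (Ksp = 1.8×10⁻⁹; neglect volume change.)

A salt starts to precipitate once the ion product Q reaches its Ksp.
Li₃PO₄(s) ⇌ 3 Li⁺(aq) + PO₄³⁻(aq)
Ksp = [Li⁺]^3[PO₄³⁻] = [Li⁺]^3(3.0×10⁻²)
[Li⁺]^3 = 1.8×10⁻⁹ / (3.0×10⁻²) = 6.0×10⁻⁸
[Li⁺] = 3.9×10⁻³ M

3.9×10⁻³ M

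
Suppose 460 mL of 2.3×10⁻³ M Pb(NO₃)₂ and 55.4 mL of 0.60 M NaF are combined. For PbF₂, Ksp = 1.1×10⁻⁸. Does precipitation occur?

Yes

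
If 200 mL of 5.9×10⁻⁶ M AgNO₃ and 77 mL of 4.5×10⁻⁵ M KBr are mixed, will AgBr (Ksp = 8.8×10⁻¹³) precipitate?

Yes

Total volume after mixing = 200 + 77 = 277 mL.
[Ag⁺] = (5.9×10⁻⁶)(200)/277 = 4.3×10⁻⁶ M
[Br⁻] = (4.5×10⁻⁵)(77)/277 = 1.3×10⁻⁵ M
Q = [Ag⁺][Br⁻] = 5.3×10⁻¹¹
Q = 5.3×10⁻¹¹ > Ksp = 8.8×10⁻¹³, so the solution is supersaturated and AgBr precipitates.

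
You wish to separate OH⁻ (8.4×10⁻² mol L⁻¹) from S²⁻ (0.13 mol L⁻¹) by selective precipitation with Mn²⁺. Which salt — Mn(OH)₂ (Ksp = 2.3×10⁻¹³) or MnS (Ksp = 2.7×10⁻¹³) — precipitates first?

MnS

A salt starts to precipitate once the ion product Q reaches its Ksp.
For Mn(OH)₂: [Mn²⁺] = (Ksp/[OH⁻]^2) = 3.3×10⁻¹¹ mol L⁻¹
For MnS: [Mn²⁺] = (Ksp/[S²⁻]) = 2.1×10⁻¹² mol L⁻¹
Since MnS needs less Mn²⁺ to reach saturation, it precipitates first.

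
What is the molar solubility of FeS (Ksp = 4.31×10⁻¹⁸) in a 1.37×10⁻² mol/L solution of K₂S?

FeS(s) ⇌ Fe²⁺(aq) + S²⁻(aq)
The solution already contains S²⁻ at 1.37×10⁻² mol/L. Let s be the molar solubility of FeS.
[S²⁻] ≈ 1.37×10⁻² mol/L (common ion dominates); [Fe²⁺] = s.
Ksp = [Fe²⁺][S²⁻] = s(1.37×10⁻²)
s = 4.31×10⁻¹⁸ / (1.37×10⁻²) = 3.15×10⁻¹⁶
s = 3.15×10⁻¹⁶ mol/L

3.15×10⁻¹⁶ M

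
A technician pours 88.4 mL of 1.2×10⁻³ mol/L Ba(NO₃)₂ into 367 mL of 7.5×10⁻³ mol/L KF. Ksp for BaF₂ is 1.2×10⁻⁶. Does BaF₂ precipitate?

No

The combined volume is 455.4 mL.
[Ba²⁺] = (1.2×10⁻³)(88.4)/455.4 = 2.3×10⁻⁴ mol/L
[F⁻] = (7.5×10⁻³)(367)/455.4 = 6.0×10⁻³ mol/L
Q = [Ba²⁺][F⁻]^2 = 8.5×10⁻⁹
Since Q (8.5×10⁻⁹) is less than Ksp (1.2×10⁻⁶), no BaF₂ precipitates.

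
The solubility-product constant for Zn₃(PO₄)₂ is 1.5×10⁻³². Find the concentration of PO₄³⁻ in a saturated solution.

3.4×10⁻⁷ M

Zn₃(PO₄)₂(s) ⇌ 3 Zn²⁺(aq) + 2 PO₄³⁻(aq)
Call the molar solubility s, so that [Zn²⁺] = 3s and [PO₄³⁻] = 2s.
Ksp = [Zn²⁺]^3[PO₄³⁻]^2 = (3s)^3 · (2s)^2 = 108s^5 = 1.5×10⁻³²
s = 1.7×10⁻⁷ mol/L
[PO₄³⁻] = 2s = 3.4×10⁻⁷ mol/L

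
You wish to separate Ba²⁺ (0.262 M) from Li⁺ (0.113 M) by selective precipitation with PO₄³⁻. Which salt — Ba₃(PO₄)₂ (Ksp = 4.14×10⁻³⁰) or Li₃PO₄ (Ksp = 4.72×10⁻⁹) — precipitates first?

Each salt precipitates once Q = Ksp for that salt.
For Ba₃(PO₄)₂: [PO₄³⁻] = (Ksp/[Ba²⁺]^3)^(1/2) = 1.52×10⁻¹⁴ M
For Li₃PO₄: [PO₄³⁻] = (Ksp/[Li⁺]^3) = 3.27×10⁻⁶ M
Since Ba₃(PO₄)₂ needs less PO₄³⁻ to reach saturation, it precipitates first.

Ba₃(PO₄)₂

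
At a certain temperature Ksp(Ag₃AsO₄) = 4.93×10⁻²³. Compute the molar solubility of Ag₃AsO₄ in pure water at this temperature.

1.16×10⁻⁶ M

Ag₃AsO₄(s) ⇌ 3 Ag⁺(aq) + AsO₄³⁻(aq)
With molar solubility s: [Ag⁺] = 3s, [AsO₄³⁻] = s.
Ksp = [Ag⁺]^3[AsO₄³⁻] = (3s)^3 · s = 27s^4
27s^4 = 4.93×10⁻²³  ⇒  s^4 = 1.83×10⁻²⁴
s = (1.83×10⁻²⁴)^(1/4) = 1.16×10⁻⁶ M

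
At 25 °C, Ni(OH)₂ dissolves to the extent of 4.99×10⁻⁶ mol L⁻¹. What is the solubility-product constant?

Ni(OH)₂(s) ⇌ Ni²⁺(aq) + 2 OH⁻(aq)
With molar solubility s: [Ni²⁺] = s, [OH⁻] = 2s.
Ksp = [Ni²⁺][OH⁻]^2 = s · (2s)^2 = 4s^3
Ksp = 4 × (4.99×10⁻⁶)^3 = 4.97×10⁻¹⁶

Ksp = 4.97×10⁻¹⁶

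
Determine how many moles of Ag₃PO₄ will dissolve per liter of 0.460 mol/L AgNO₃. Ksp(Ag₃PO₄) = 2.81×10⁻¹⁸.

2.89×10⁻¹⁷ M

Ag₃PO₄(s) ⇌ 3 Ag⁺(aq) + PO₄³⁻(aq)
With Ag⁺ already at 0.460 mol/L and s small, take [Ag⁺] ≈ 0.460 mol/L and [PO₄³⁻] = s.
Ksp = [Ag⁺]^3[PO₄³⁻] = (0.460)^3s
s = 2.81×10⁻¹⁸ / (0.460)^3 = 2.89×10⁻¹⁷
s = 2.89×10⁻¹⁷ mol/L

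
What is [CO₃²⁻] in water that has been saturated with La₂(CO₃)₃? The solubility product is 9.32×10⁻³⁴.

2.91×10⁻⁷ M

La₂(CO₃)₃(s) ⇌ 2 La³⁺(aq) + 3 CO₃²⁻(aq)
If s mol/L of La₂(CO₃)₃ dissolves, [La³⁺] = 2s and [CO₃²⁻] = 3s.
Ksp = [La³⁺]^2[CO₃²⁻]^3 = (2s)^2 · (3s)^3 = 108s^5 = 9.32×10⁻³⁴
s = 9.71×10⁻⁸ M
[CO₃²⁻] = 3s = 2.91×10⁻⁷ M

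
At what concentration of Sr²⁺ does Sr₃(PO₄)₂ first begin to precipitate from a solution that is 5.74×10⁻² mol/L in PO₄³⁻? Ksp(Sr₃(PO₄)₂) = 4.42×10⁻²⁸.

The threshold for precipitation is Q = Ksp.
Sr₃(PO₄)₂(s) ⇌ 3 Sr²⁺(aq) + 2 PO₄³⁻(aq)
Ksp = [Sr²⁺]^3[PO₄³⁻]^2 = [Sr²⁺]^3(5.74×10⁻²)^2
[Sr²⁺]^3 = 4.42×10⁻²⁸ / (5.74×10⁻²)^2 = 1.34×10⁻²⁵
[Sr²⁺] = 5.12×10⁻⁹ mol/L

5.12×10⁻⁹ M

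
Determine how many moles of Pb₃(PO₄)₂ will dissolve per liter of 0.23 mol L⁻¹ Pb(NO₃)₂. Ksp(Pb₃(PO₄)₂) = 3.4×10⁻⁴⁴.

Pb₃(PO₄)₂(s) ⇌ 3 Pb²⁺(aq) + 2 PO₄³⁻(aq)
With Pb²⁺ already at 0.23 mol L⁻¹ and s small, take [Pb²⁺] ≈ 0.23 mol L⁻¹ and [PO₄³⁻] = 2s.
Ksp = [Pb²⁺]^3[PO₄³⁻]^2 = (0.23)^3(2s)^2
(2s)^2 = 3.4×10⁻⁴⁴ / (0.23)^3 = 2.8×10⁻⁴²
s = 8.4×10⁻²² mol L⁻¹

8.4×10⁻²² M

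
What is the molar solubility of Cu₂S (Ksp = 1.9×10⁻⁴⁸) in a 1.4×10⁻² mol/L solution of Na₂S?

Cu₂S(s) ⇌ 2 Cu⁺(aq) + S²⁻(aq)
With S²⁻ already at 1.4×10⁻² mol/L and s small, take [S²⁻] ≈ 1.4×10⁻² mol/L and [Cu⁺] = 2s.
Ksp = [Cu⁺]^2[S²⁻] = (2s)^2(1.4×10⁻²)
(2s)^2 = 1.9×10⁻⁴⁸ / (1.4×10⁻²) = 1.4×10⁻⁴⁶
s = 5.8×10⁻²⁴ mol/L

5.8×10⁻²⁴ M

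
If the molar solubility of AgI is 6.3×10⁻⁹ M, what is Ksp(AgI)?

Ksp = 4.0×10⁻¹⁷

AgI(s) ⇌ Ag⁺(aq) + I⁻(aq)
Let s be the molar solubility. Then [Ag⁺] = s and [I⁻] = s.
Ksp = [Ag⁺][I⁻] = s · s = s^2
Ksp = (6.3×10⁻⁹)^2 = 4.0×10⁻¹⁷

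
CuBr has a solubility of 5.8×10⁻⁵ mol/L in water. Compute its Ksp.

CuBr(s) ⇌ Cu⁺(aq) + Br⁻(aq)
For each mole of CuBr that dissolves per liter, [Cu⁺] = s and [Br⁻] = s; let s denote this solubility.
Ksp = [Cu⁺][Br⁻] = s · s = s^2
Ksp = (5.8×10⁻⁵)^2 = 3.4×10⁻⁹

Ksp = 3.4×10⁻⁹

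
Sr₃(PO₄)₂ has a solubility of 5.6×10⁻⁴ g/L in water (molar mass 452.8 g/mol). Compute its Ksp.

Ksp = 3.1×10⁻²⁸

Molar solubility s = (5.6×10⁻⁴ g/L) / (452.8 g/mol) = 1.237×10⁻⁶ mol/L
Sr₃(PO₄)₂(s) ⇌ 3 Sr²⁺(aq) + 2 PO₄³⁻(aq)
Let s be the molar solubility. Then [Sr²⁺] = 3s and [PO₄³⁻] = 2s.
Ksp = [Sr²⁺]^3[PO₄³⁻]^2 = (3s)^3 · (2s)^2 = 108s^5
Ksp = 108 × (1.237×10⁻⁶)^5 = 3.1×10⁻²⁸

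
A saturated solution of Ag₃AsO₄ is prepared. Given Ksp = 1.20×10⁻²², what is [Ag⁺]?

Ag₃AsO₄(s) ⇌ 3 Ag⁺(aq) + AsO₄³⁻(aq)
With molar solubility s: [Ag⁺] = 3s, [AsO₄³⁻] = s.
Ksp = [Ag⁺]^3[AsO₄³⁻] = (3s)^3 · s = 27s^4 = 1.20×10⁻²²
s = 1.45×10⁻⁶ mol L⁻¹
[Ag⁺] = 3s = 4.36×10⁻⁶ mol L⁻¹

4.36×10⁻⁶ M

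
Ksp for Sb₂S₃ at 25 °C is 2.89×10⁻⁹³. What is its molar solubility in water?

Sb₂S₃(s) ⇌ 2 Sb³⁺(aq) + 3 S²⁻(aq)
If s mol/L of Sb₂S₃ dissolves, [Sb³⁺] = 2s and [S²⁻] = 3s.
Ksp = [Sb³⁺]^2[S²⁻]^3 = (2s)^2 · (3s)^3 = 108s^5
108s^5 = 2.89×10⁻⁹³  ⇒  s^5 = 2.68×10⁻⁹⁵
Taking the 5th root, s = 1.22×10⁻¹⁹ mol L⁻¹.

1.22×10⁻¹⁹ M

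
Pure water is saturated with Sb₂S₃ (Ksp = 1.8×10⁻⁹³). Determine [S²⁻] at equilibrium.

3.3×10⁻¹⁹ M

Sb₂S₃(s) ⇌ 2 Sb³⁺(aq) + 3 S²⁻(aq)
Let s be the molar solubility. Then [Sb³⁺] = 2s and [S²⁻] = 3s.
Ksp = [Sb³⁺]^2[S²⁻]^3 = (2s)^2 · (3s)^3 = 108s^5 = 1.8×10⁻⁹³
s = 1.1×10⁻¹⁹ M
[S²⁻] = 3s = 3.3×10⁻¹⁹ M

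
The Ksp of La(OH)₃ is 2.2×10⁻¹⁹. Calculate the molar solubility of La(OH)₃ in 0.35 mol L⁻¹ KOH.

La(OH)₃(s) ⇌ La³⁺(aq) + 3 OH⁻(aq)
The solution already contains OH⁻ at 0.35 mol L⁻¹. Let s be the molar solubility of La(OH)₃.
[OH⁻] ≈ 0.35 mol L⁻¹ (common ion dominates); [La³⁺] = s.
Ksp = [La³⁺][OH⁻]^3 = s(0.35)^3
s = 2.2×10⁻¹⁹ / (0.35)^3 = 5.1×10⁻¹⁸
s = 5.1×10⁻¹⁸ mol L⁻¹

5.1×10⁻¹⁸ M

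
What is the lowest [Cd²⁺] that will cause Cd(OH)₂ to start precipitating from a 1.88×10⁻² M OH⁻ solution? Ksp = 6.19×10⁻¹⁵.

1.75×10⁻¹¹ M

The threshold for precipitation is Q = Ksp.
Cd(OH)₂(s) ⇌ Cd²⁺(aq) + 2 OH⁻(aq)
Ksp = [Cd²⁺][OH⁻]^2 = [Cd²⁺](1.88×10⁻²)^2
[Cd²⁺] = 6.19×10⁻¹⁵ / (1.88×10⁻²)^2 = 1.75×10⁻¹¹
[Cd²⁺] = 1.75×10⁻¹¹ M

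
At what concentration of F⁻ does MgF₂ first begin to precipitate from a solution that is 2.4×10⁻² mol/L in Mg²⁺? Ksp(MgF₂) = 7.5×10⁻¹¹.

5.6×10⁻⁵ M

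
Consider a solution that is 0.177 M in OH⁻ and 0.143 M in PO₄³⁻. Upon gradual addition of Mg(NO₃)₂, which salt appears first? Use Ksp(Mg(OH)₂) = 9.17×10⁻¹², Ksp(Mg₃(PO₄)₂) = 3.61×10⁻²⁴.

Precipitation begins when Q = Ksp.
For Mg(OH)₂: [Mg²⁺] = (Ksp/[OH⁻]^2) = 2.93×10⁻¹⁰ M
For Mg₃(PO₄)₂: [Mg²⁺] = (Ksp/[PO₄³⁻]^2)^(1/3) = 5.61×10⁻⁸ M
The smaller threshold [Mg²⁺] is reached first, so Mg(OH)₂ precipitates first.

Mg(OH)₂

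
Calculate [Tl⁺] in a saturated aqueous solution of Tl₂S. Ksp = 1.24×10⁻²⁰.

2.92×10⁻⁷ M

Tl₂S(s) ⇌ 2 Tl⁺(aq) + S²⁻(aq)
Call the molar solubility s, so that [Tl⁺] = 2s and [S²⁻] = s.
Ksp = [Tl⁺]^2[S²⁻] = (2s)^2 · s = 4s^3 = 1.24×10⁻²⁰
s = 1.46×10⁻⁷ M
[Tl⁺] = 2s = 2.92×10⁻⁷ M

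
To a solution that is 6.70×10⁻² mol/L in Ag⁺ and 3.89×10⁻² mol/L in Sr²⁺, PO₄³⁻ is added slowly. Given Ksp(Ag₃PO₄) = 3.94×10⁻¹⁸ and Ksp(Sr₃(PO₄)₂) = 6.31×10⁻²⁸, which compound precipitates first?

A salt starts to precipitate once the ion product Q reaches its Ksp.
For Ag₃PO₄: [PO₄³⁻] = (Ksp/[Ag⁺]^3) = 1.31×10⁻¹⁴ mol/L
For Sr₃(PO₄)₂: [PO₄³⁻] = (Ksp/[Sr²⁺]^3)^(1/2) = 3.27×10⁻¹² mol/L
The smaller threshold [PO₄³⁻] is reached first, so Ag₃PO₄ precipitates first.

Ag₃PO₄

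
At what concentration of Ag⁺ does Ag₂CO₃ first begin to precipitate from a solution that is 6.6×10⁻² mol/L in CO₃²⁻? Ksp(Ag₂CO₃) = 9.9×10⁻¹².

1.2×10⁻⁵ M

Precipitation of each salt begins when its ion product equals Ksp.
Ag₂CO₃(s) ⇌ 2 Ag⁺(aq) + CO₃²⁻(aq)
Ksp = [Ag⁺]^2[CO₃²⁻] = [Ag⁺]^2(6.6×10⁻²)
[Ag⁺]^2 = 9.9×10⁻¹² / (6.6×10⁻²) = 1.5×10⁻¹⁰
[Ag⁺] = 1.2×10⁻⁵ mol/L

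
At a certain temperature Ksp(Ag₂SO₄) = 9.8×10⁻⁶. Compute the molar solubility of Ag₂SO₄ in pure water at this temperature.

1.3×10⁻² M

Ag₂SO₄(s) ⇌ 2 Ag⁺(aq) + SO₄²⁻(aq)
Call the molar solubility s, so that [Ag⁺] = 2s and [SO₄²⁻] = s.
Ksp = [Ag⁺]^2[SO₄²⁻] = (2s)^2 · s = 4s^3
4s^3 = 9.8×10⁻⁶  ⇒  s^3 = 2.5×10⁻⁶
s = (2.5×10⁻⁶)^(1/3) = 1.3×10⁻² mol/L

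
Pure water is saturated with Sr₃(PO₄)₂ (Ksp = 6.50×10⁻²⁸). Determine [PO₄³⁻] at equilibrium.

2.86×10⁻⁶ M

Sr₃(PO₄)₂(s) ⇌ 3 Sr²⁺(aq) + 2 PO₄³⁻(aq)
With molar solubility s: [Sr²⁺] = 3s, [PO₄³⁻] = 2s.
Ksp = [Sr²⁺]^3[PO₄³⁻]^2 = (3s)^3 · (2s)^2 = 108s^5 = 6.50×10⁻²⁸
s = 1.43×10⁻⁶ M
[PO₄³⁻] = 2s = 2.86×10⁻⁶ M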